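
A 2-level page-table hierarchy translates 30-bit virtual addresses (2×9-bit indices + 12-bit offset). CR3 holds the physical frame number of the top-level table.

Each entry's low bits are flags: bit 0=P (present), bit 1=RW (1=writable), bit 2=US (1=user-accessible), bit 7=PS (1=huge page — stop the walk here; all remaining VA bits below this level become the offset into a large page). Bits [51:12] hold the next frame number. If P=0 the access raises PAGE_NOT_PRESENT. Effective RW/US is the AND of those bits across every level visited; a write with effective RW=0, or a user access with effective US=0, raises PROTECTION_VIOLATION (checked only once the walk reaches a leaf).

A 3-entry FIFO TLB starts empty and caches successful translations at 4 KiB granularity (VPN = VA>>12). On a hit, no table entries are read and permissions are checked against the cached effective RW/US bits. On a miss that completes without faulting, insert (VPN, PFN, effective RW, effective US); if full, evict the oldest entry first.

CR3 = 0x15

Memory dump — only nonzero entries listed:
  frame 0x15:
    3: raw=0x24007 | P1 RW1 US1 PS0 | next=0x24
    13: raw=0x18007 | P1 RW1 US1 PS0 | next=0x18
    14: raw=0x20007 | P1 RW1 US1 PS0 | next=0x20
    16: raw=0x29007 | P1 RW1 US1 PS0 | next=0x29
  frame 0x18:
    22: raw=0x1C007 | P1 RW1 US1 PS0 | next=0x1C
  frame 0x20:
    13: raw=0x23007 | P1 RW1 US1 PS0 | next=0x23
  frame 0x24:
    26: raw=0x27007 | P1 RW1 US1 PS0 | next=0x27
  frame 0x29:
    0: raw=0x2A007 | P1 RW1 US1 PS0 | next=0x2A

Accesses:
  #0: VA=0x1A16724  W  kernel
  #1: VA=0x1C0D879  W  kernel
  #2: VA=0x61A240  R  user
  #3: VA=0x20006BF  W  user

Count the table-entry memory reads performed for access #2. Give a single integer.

Per-access translation:
#0 VA=0x1A16724 (w,kernel):
  L0: frame=0x15 idx=13 entry=0x18007 [P=1 RW=1 US=1 PS=0]
  L1: frame=0x18 idx=22 entry=0x1C007 [P=1 RW=1 US=1 PS=0]
  ✓ 0x1C724  — 2 lookups
#1 VA=0x1C0D879 (w,kernel):
  L0: frame=0x15 idx=14 entry=0x20007 [P=1 RW=1 US=1 PS=0]
  L1: frame=0x20 idx=13 entry=0x23007 [P=1 RW=1 US=1 PS=0]
  ✓ 0x23879  — 2 lookups
#2 VA=0x61A240 (r,user):
  L0: frame=0x15 idx=3 entry=0x24007 [P=1 RW=1 US=1 PS=0]
  L1: frame=0x24 idx=26 entry=0x27007 [P=1 RW=1 US=1 PS=0]
  ✓ 0x27240  — 2 lookups
#3 VA=0x20006BF (w,user):
  L0: frame=0x15 idx=16 entry=0x29007 [P=1 RW=1 US=1 PS=0]
  L1: frame=0x29 idx=0 entry=0x2A007 [P=1 RW=1 US=1 PS=0]
  ✓ 0x2A6BF  — 2 lookups

Entries read for #2: 2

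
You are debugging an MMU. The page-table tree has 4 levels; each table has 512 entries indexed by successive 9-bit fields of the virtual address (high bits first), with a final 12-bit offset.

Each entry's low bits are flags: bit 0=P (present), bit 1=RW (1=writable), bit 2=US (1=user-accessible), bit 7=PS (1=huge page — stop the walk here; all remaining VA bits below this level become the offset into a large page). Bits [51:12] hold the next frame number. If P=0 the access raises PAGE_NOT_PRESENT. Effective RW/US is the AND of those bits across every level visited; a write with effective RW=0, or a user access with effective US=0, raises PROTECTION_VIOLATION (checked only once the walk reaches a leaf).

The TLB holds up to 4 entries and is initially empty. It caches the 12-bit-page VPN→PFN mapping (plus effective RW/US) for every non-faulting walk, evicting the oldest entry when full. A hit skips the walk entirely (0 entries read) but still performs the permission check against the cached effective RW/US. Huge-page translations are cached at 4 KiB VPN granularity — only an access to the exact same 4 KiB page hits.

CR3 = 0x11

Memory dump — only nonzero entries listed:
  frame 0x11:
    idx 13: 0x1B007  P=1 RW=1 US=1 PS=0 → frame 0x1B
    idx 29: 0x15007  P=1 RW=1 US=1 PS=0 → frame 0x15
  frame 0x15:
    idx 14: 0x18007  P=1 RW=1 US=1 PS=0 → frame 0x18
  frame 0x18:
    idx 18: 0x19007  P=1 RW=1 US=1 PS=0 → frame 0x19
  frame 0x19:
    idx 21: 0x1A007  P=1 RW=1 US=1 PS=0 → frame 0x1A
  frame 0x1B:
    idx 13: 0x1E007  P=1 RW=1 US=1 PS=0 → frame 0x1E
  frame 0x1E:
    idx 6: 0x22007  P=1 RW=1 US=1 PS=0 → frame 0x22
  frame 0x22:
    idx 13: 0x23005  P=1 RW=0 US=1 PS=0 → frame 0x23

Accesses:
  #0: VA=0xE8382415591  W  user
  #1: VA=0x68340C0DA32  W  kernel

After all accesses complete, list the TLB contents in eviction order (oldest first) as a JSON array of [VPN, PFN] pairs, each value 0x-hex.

Per-access translation:
#0 VA=0xE8382415591 (w,user):
  L0 @0x11[29] → 0x15007  P=1,RW=1,US=1,PS=0
  L1 @0x15[14] → 0x18007  P=1,RW=1,US=1,PS=0
  L2 @0x18[18] → 0x19007  P=1,RW=1,US=1,PS=0
  L3 @0x19[21] → 0x1A007  P=1,RW=1,US=1,PS=0
  ⇒ phys 0x1A591  [4 reads]
#1 VA=0x68340C0DA32 (w,kernel):
  L0 @0x11[13] → 0x1B007  P=1,RW=1,US=1,PS=0
  L1 @0x1B[13] → 0x1E007  P=1,RW=1,US=1,PS=0
  L2 @0x1E[6] → 0x22007  P=1,RW=1,US=1,PS=0
  L3 @0x22[13] → 0x23005  P=1,RW=0,US=1,PS=0
  ✗ PROTECTION_VIOLATION  [4 reads]

TLB: [["0xE8382415", "0x1A"]]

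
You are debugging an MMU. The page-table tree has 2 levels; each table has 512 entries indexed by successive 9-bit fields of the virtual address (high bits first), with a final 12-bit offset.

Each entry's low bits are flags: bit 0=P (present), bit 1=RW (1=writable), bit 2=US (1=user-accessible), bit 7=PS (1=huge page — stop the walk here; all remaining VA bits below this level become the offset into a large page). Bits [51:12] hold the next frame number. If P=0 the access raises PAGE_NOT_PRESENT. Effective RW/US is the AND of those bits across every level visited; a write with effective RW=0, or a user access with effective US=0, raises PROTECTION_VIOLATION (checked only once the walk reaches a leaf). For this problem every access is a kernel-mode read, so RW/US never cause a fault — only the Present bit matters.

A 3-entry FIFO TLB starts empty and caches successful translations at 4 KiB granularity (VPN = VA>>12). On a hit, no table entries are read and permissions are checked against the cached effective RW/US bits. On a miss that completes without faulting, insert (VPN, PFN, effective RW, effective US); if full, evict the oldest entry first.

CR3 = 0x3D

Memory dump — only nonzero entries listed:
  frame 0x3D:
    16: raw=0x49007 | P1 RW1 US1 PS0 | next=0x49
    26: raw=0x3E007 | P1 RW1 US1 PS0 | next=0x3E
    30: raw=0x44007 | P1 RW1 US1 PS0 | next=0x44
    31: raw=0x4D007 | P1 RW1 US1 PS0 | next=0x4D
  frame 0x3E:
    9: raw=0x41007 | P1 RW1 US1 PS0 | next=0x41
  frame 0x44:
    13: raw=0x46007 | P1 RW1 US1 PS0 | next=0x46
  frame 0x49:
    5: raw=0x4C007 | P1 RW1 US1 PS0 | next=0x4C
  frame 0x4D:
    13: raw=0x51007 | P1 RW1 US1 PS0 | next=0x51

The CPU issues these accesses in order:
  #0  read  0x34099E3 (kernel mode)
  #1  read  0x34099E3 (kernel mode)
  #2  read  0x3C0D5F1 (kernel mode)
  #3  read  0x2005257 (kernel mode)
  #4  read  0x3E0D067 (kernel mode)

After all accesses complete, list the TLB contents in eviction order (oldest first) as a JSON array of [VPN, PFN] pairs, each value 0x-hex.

Trace:
#0 VA=0x34099E3 (r,kernel):
  L0: frame=0x3D idx=26 entry=0x3E007 [P=1 RW=1 US=1 PS=0]
  L1: frame=0x3E idx=9 entry=0x41007 [P=1 RW=1 US=1 PS=0]
  ✓ 0x419E3  — 2 lookups
#1 VA=0x34099E3 (r,kernel):
  TLB hit vpn=0x3409 → PA=0x419E3
#2 VA=0x3C0D5F1 (r,kernel):
  L0: frame=0x3D idx=30 entry=0x44007 [P=1 RW=1 US=1 PS=0]
  L1: frame=0x44 idx=13 entry=0x46007 [P=1 RW=1 US=1 PS=0]
  ✓ 0x465F1  — 2 lookups
#3 VA=0x2005257 (r,kernel):
  L0: frame=0x3D idx=16 entry=0x49007 [P=1 RW=1 US=1 PS=0]
  L1: frame=0x49 idx=5 entry=0x4C007 [P=1 RW=1 US=1 PS=0]
  ✓ 0x4C257  — 2 lookups
#4 VA=0x3E0D067 (r,kernel):
  L0: frame=0x3D idx=31 entry=0x4D007 [P=1 RW=1 US=1 PS=0]
  L1: frame=0x4D idx=13 entry=0x51007 [P=1 RW=1 US=1 PS=0]
  ✓ 0x51067  — 2 lookups

TLB: [["0x3C0D", "0x46"], ["0x2005", "0x4C"], ["0x3E0D", "0x51"]]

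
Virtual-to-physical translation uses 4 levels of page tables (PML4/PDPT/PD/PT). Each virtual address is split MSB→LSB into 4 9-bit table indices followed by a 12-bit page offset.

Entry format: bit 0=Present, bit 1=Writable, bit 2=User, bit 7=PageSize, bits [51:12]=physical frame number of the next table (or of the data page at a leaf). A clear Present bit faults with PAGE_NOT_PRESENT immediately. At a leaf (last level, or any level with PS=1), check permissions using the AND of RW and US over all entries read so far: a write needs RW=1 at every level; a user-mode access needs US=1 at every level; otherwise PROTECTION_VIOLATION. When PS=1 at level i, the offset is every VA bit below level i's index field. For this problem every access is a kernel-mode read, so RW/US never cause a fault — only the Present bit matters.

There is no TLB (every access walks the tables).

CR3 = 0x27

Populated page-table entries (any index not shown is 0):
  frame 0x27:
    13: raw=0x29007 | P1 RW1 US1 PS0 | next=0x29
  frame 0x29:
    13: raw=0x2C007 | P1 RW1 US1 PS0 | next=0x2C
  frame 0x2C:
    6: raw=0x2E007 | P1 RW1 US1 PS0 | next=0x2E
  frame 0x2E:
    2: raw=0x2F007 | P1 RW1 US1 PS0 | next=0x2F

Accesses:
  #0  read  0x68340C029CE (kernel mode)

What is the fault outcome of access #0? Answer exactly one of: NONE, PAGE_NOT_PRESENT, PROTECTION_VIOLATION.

Per-access translation:
#0 VA=0x68340C029CE (r,kernel):
  L0 @0x27[13] → 0x29007  P=1,RW=1,US=1,PS=0
  L1 @0x29[13] → 0x2C007  P=1,RW=1,US=1,PS=0
  L2 @0x2C[6] → 0x2E007  P=1,RW=1,US=1,PS=0
  L3 @0x2E[2] → 0x2F007  P=1,RW=1,US=1,PS=0
  ✓ 0x2F9CE  — 4 lookups

Access #0 fault: NONE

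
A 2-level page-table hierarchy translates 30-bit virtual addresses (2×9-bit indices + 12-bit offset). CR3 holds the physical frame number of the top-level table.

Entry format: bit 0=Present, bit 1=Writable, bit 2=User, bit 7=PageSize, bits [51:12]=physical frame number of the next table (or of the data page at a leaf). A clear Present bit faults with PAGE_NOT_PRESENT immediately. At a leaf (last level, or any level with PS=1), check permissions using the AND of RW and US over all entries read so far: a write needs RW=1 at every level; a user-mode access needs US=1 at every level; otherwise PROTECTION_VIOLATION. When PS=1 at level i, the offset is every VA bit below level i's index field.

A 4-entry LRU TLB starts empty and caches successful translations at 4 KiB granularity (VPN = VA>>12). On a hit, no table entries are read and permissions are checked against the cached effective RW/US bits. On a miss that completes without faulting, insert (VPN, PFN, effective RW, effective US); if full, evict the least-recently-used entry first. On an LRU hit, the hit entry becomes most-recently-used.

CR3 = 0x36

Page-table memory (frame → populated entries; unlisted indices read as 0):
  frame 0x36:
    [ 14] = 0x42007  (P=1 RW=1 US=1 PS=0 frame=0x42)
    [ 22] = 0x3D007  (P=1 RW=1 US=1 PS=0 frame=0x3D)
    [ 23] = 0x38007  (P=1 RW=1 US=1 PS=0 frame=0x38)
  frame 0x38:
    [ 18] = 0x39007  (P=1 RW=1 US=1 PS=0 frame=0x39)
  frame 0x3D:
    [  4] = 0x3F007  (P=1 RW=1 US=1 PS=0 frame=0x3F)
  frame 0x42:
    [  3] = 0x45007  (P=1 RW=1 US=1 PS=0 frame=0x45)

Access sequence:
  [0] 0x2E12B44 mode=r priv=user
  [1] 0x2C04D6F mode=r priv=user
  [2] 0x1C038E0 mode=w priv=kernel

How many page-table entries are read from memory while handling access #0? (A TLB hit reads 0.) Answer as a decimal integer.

Walk each access:
#0 VA=0x2E12B44 (r,user):
  lvl0: tbl 0x36, slot 23 ⇒ 0x38007 (P1/RW1/US1/PS0)
  lvl1: tbl 0x38, slot 18 ⇒ 0x39007 (P1/RW1/US1/PS0)
  ⇒ phys 0x39B44  [2 reads]
#1 VA=0x2C04D6F (r,user):
  lvl0: tbl 0x36, slot 22 ⇒ 0x3D007 (P1/RW1/US1/PS0)
  lvl1: tbl 0x3D, slot 4 ⇒ 0x3F007 (P1/RW1/US1/PS0)
  ⇒ phys 0x3FD6F  [2 reads]
#2 VA=0x1C038E0 (w,kernel):
  lvl0: tbl 0x36, slot 14 ⇒ 0x42007 (P1/RW1/US1/PS0)
  lvl1: tbl 0x42, slot 3 ⇒ 0x45007 (P1/RW1/US1/PS0)
  ⇒ phys 0x458E0  [2 reads]

Entries read for #0: 2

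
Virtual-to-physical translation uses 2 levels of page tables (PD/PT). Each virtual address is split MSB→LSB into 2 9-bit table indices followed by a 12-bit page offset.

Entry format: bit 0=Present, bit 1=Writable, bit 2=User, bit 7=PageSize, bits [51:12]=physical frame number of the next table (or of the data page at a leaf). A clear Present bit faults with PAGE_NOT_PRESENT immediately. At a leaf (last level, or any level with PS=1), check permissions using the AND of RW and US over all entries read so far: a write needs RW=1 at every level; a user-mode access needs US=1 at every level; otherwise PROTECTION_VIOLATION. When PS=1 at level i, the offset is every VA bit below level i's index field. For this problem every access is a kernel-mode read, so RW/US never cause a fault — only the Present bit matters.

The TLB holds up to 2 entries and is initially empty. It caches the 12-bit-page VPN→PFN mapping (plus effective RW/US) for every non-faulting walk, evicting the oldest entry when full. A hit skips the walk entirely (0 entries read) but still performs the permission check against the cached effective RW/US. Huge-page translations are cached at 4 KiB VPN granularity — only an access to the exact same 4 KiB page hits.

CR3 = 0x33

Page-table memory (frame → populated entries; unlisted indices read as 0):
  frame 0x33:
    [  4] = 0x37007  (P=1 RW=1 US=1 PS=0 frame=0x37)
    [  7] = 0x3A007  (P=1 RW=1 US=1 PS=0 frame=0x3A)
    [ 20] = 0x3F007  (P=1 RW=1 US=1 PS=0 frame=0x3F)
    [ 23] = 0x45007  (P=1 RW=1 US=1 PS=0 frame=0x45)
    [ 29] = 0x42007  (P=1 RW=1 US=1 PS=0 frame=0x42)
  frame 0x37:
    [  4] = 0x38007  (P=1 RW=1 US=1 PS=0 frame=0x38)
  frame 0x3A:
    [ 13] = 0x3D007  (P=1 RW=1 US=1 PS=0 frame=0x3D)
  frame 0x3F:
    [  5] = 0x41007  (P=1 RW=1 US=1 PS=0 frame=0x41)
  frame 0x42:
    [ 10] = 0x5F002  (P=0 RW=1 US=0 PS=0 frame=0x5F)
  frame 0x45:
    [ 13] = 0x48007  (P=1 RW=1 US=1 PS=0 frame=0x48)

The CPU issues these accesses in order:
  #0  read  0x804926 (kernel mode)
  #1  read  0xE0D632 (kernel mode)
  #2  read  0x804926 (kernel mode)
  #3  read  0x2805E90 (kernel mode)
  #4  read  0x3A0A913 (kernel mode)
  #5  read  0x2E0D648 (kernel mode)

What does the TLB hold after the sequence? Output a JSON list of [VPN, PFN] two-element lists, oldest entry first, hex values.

Per-access translation:
#0 VA=0x804926 (r,kernel):
  lvl0: tbl 0x33, slot 4 ⇒ 0x37007 (P1/RW1/US1/PS0)
  lvl1: tbl 0x37, slot 4 ⇒ 0x38007 (P1/RW1/US1/PS0)
  ⇒ phys 0x38926  [2 reads]
#1 VA=0xE0D632 (r,kernel):
  lvl0: tbl 0x33, slot 7 ⇒ 0x3A007 (P1/RW1/US1/PS0)
  lvl1: tbl 0x3A, slot 13 ⇒ 0x3D007 (P1/RW1/US1/PS0)
  ⇒ phys 0x3D632  [2 reads]
#2 VA=0x804926 (r,kernel):
  TLB hit vpn=0x804 → PA=0x38926
#3 VA=0x2805E90 (r,kernel):
  lvl0: tbl 0x33, slot 20 ⇒ 0x3F007 (P1/RW1/US1/PS0)
  lvl1: tbl 0x3F, slot 5 ⇒ 0x41007 (P1/RW1/US1/PS0)
  ⇒ phys 0x41E90  [2 reads]
#4 VA=0x3A0A913 (r,kernel):
  lvl0: tbl 0x33, slot 29 ⇒ 0x42007 (P1/RW1/US1/PS0)
  lvl1: tbl 0x42, slot 10 ⇒ 0x5F002 (P0/RW1/US0/PS0)
  → PAGE_NOT_PRESENT  (2 entries read)
#5 VA=0x2E0D648 (r,kernel):
  lvl0: tbl 0x33, slot 23 ⇒ 0x45007 (P1/RW1/US1/PS0)
  lvl1: tbl 0x45, slot 13 ⇒ 0x48007 (P1/RW1/US1/PS0)
  ⇒ phys 0x48648  [2 reads]

TLB: [["0x2805", "0x41"], ["0x2E0D", "0x48"]]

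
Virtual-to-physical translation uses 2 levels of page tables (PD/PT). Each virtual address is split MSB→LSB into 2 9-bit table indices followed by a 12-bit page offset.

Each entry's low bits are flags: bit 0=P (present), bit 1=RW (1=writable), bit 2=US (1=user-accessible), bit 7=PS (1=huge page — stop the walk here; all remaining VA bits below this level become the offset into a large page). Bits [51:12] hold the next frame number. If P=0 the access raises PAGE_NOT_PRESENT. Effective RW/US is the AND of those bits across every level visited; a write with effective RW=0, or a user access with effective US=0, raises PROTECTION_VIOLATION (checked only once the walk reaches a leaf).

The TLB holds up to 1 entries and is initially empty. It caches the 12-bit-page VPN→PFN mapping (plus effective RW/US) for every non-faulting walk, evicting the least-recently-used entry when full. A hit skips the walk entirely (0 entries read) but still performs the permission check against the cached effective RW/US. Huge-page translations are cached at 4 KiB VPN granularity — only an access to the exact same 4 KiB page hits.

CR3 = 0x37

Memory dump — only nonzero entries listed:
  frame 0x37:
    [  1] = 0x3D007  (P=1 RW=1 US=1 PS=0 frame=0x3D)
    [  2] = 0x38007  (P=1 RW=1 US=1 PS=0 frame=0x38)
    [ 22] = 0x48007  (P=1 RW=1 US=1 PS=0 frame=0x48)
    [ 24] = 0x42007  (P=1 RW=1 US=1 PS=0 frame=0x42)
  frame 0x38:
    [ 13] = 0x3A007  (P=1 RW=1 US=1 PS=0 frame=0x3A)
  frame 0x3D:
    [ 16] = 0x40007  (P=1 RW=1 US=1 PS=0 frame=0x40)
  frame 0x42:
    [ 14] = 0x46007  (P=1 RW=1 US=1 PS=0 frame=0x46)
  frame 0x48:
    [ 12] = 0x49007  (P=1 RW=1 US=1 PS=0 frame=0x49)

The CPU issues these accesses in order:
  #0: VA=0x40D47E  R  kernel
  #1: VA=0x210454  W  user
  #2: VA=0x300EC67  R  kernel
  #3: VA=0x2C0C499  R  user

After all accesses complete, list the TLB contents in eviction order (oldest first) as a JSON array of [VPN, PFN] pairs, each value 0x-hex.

Walk each access:
#0 VA=0x40D47E (r,kernel):
  L0 @0x37[2] → 0x38007  P=1,RW=1,US=1,PS=0
  L1 @0x38[13] → 0x3A007  P=1,RW=1,US=1,PS=0
  ⇒ phys 0x3A47E  [2 reads]
#1 VA=0x210454 (w,user):
  L0 @0x37[1] → 0x3D007  P=1,RW=1,US=1,PS=0
  L1 @0x3D[16] → 0x40007  P=1,RW=1,US=1,PS=0
  ⇒ phys 0x40454  [2 reads]
#2 VA=0x300EC67 (r,kernel):
  L0 @0x37[24] → 0x42007  P=1,RW=1,US=1,PS=0
  L1 @0x42[14] → 0x46007  P=1,RW=1,US=1,PS=0
  ⇒ phys 0x46C67  [2 reads]
#3 VA=0x2C0C499 (r,user):
  L0 @0x37[22] → 0x48007  P=1,RW=1,US=1,PS=0
  L1 @0x48[12] → 0x49007  P=1,RW=1,US=1,PS=0
  ⇒ phys 0x49499  [2 reads]

TLB: [["0x2C0C", "0x49"]]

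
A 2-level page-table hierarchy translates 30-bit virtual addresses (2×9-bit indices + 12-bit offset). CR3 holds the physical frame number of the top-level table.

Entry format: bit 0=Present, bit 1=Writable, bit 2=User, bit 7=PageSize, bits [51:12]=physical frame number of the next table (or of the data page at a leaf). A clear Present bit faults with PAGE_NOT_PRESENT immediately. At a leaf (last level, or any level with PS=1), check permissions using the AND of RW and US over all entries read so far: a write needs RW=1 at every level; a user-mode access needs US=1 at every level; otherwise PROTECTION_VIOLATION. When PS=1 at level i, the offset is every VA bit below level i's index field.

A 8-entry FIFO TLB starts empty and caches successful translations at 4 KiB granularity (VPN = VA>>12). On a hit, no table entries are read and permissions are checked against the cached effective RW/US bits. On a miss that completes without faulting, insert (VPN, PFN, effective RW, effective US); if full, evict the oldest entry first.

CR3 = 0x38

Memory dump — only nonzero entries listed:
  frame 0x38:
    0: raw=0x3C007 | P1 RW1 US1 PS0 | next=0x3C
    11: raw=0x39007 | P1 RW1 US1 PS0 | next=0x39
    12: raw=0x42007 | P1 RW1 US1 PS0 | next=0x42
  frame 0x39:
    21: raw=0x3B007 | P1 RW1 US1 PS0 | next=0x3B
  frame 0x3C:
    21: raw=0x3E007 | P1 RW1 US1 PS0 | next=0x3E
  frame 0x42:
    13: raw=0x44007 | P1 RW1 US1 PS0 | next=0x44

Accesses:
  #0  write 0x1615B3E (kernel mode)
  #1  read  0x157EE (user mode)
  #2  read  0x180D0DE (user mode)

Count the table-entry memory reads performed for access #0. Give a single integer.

Per-access translation:
#0 VA=0x1615B3E (w,kernel):
  L0 @0x38[11] → 0x39007  P=1,RW=1,US=1,PS=0
  L1 @0x39[21] → 0x3B007  P=1,RW=1,US=1,PS=0
  ✓ 0x3BB3E  — 2 lookups
#1 VA=0x157EE (r,user):
  L0 @0x38[0] → 0x3C007  P=1,RW=1,US=1,PS=0
  L1 @0x3C[21] → 0x3E007  P=1,RW=1,US=1,PS=0
  ✓ 0x3E7EE  — 2 lookups
#2 VA=0x180D0DE (r,user):
  L0 @0x38[12] → 0x42007  P=1,RW=1,US=1,PS=0
  L1 @0x42[13] → 0x44007  P=1,RW=1,US=1,PS=0
  ✓ 0x440DE  — 2 lookups

Entries read for #0: 2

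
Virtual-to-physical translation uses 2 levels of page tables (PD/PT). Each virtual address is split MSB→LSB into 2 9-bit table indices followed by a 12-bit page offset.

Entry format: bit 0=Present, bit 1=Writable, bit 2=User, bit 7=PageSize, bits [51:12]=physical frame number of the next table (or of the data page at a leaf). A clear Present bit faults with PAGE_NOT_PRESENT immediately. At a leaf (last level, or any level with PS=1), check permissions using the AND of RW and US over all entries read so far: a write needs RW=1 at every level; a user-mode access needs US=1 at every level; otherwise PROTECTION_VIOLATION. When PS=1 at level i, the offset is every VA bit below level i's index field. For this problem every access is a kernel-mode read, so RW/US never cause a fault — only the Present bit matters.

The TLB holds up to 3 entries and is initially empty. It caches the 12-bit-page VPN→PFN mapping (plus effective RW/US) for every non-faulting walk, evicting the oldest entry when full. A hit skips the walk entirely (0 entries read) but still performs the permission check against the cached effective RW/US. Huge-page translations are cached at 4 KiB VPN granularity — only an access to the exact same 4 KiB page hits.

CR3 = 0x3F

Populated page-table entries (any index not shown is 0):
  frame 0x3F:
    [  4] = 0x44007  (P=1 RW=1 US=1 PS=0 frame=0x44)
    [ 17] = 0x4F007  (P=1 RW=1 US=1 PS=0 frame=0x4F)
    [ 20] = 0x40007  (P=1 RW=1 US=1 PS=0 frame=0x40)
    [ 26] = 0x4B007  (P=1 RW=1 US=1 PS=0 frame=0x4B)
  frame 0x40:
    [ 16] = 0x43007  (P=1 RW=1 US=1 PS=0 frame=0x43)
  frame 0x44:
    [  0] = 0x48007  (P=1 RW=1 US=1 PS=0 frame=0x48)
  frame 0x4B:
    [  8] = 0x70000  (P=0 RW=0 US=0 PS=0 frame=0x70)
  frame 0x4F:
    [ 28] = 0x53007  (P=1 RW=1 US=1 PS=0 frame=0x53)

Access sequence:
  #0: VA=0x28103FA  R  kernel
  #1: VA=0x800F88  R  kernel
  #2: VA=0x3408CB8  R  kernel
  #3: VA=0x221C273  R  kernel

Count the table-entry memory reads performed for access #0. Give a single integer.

Trace:
#0 VA=0x28103FA (r,kernel):
  [0] read 0x3F idx=20: raw=0x40007 flags P=1 W=1 U=1 S=0
  [1] read 0x40 idx=16: raw=0x43007 flags P=1 W=1 U=1 S=0
  ⇒ phys 0x433FA  [2 reads]
#1 VA=0x800F88 (r,kernel):
  [0] read 0x3F idx=4: raw=0x44007 flags P=1 W=1 U=1 S=0
  [1] read 0x44 idx=0: raw=0x48007 flags P=1 W=1 U=1 S=0
  ⇒ phys 0x48F88  [2 reads]
#2 VA=0x3408CB8 (r,kernel):
  [0] read 0x3F idx=26: raw=0x4B007 flags P=1 W=1 U=1 S=0
  [1] read 0x4B idx=8: raw=0x70000 flags P=0 W=0 U=0 S=0
  ✗ PAGE_NOT_PRESENT  [2 reads]
#3 VA=0x221C273 (r,kernel):
  [0] read 0x3F idx=17: raw=0x4F007 flags P=1 W=1 U=1 S=0
  [1] read 0x4F idx=28: raw=0x53007 flags P=1 W=1 U=1 S=0
  ⇒ phys 0x53273  [2 reads]

Entries read for #0: 2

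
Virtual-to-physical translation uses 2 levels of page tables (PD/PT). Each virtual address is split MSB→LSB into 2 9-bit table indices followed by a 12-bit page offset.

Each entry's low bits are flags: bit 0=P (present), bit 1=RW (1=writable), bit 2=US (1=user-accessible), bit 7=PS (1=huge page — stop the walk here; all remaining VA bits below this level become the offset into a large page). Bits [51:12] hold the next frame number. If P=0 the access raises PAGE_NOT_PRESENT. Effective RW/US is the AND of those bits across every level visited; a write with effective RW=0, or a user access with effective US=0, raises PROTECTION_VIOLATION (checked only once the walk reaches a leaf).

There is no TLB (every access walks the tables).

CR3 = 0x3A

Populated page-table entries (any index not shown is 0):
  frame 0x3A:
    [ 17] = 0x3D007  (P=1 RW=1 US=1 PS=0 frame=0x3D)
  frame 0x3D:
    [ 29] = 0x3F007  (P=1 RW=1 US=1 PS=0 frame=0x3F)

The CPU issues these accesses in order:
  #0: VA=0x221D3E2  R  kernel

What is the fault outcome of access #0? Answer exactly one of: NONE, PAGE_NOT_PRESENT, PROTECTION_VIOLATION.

Trace:
#0 VA=0x221D3E2 (r,kernel):
  L0 @0x3A[17] → 0x3D007  P=1,RW=1,US=1,PS=0
  L1 @0x3D[29] → 0x3F007  P=1,RW=1,US=1,PS=0
  ⇒ phys 0x3F3E2  [2 reads]

Access #0 fault: NONE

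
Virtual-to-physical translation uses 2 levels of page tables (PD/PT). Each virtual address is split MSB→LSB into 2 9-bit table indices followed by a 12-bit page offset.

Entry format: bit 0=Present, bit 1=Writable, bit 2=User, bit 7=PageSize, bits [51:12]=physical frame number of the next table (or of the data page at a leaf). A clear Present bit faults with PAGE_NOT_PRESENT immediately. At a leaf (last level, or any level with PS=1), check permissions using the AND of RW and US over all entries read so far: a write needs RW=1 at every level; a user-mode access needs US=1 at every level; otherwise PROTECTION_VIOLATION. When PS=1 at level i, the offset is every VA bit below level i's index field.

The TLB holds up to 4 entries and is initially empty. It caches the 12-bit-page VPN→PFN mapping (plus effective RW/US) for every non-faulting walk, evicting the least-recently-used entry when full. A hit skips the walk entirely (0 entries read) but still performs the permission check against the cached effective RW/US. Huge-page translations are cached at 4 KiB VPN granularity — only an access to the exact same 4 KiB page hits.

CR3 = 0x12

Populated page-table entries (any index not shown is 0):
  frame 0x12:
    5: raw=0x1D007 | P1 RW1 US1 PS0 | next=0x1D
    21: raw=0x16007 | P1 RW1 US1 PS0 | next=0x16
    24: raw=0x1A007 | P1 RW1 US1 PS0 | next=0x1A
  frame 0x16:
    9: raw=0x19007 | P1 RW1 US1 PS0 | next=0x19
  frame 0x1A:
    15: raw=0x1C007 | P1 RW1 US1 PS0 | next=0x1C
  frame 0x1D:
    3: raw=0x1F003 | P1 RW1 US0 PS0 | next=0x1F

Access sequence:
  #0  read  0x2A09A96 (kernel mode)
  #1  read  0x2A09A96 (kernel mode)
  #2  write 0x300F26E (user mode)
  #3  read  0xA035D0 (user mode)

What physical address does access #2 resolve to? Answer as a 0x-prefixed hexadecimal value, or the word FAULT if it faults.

Trace:
#0 VA=0x2A09A96 (r,kernel):
  L0: frame=0x12 idx=21 entry=0x16007 [P=1 RW=1 US=1 PS=0]
  L1: frame=0x16 idx=9 entry=0x19007 [P=1 RW=1 US=1 PS=0]
  ✓ 0x19A96  — 2 lookups
#1 VA=0x2A09A96 (r,kernel):
  TLB hit vpn=0x2A09 → PA=0x19A96
#2 VA=0x300F26E (w,user):
  L0: frame=0x12 idx=24 entry=0x1A007 [P=1 RW=1 US=1 PS=0]
  L1: frame=0x1A idx=15 entry=0x1C007 [P=1 RW=1 US=1 PS=0]
  ✓ 0x1C26E  — 2 lookups
#3 VA=0xA035D0 (r,user):
  L0: frame=0x12 idx=5 entry=0x1D007 [P=1 RW=1 US=1 PS=0]
  L1: frame=0x1D idx=3 entry=0x1F003 [P=1 RW=1 US=0 PS=0]
  → PROTECTION_VIOLATION  (2 entries read)

Access #2 PA: 0x1C26E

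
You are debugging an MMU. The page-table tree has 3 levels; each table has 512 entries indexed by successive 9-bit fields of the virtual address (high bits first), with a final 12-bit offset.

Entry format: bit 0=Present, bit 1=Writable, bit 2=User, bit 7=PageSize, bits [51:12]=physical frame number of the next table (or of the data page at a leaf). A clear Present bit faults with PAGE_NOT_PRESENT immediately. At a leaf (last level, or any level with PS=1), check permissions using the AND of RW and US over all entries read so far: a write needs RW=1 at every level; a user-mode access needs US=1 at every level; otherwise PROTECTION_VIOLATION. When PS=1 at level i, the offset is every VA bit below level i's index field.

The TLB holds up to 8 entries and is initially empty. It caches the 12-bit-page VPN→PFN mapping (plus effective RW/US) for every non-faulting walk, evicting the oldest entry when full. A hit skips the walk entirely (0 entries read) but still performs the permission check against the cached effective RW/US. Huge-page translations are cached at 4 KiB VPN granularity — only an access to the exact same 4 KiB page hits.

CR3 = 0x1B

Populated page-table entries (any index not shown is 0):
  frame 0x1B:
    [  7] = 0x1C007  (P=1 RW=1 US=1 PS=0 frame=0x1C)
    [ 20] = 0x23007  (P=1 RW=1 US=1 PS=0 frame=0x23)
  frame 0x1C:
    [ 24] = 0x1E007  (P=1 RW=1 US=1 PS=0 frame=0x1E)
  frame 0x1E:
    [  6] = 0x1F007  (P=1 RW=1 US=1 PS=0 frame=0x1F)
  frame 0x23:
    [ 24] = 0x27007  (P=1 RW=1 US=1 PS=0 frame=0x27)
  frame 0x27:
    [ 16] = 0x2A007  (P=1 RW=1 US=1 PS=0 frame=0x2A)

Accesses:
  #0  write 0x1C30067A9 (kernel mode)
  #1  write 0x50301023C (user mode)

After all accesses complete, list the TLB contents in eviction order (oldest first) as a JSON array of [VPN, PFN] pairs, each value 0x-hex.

Per-access translation:
#0 VA=0x1C30067A9 (w,kernel):
  L0: frame=0x1B idx=7 entry=0x1C007 [P=1 RW=1 US=1 PS=0]
  L1: frame=0x1C idx=24 entry=0x1E007 [P=1 RW=1 US=1 PS=0]
  L2: frame=0x1E idx=6 entry=0x1F007 [P=1 RW=1 US=1 PS=0]
  ⇒ phys 0x1F7A9  [3 reads]
#1 VA=0x50301023C (w,user):
  L0: frame=0x1B idx=20 entry=0x23007 [P=1 RW=1 US=1 PS=0]
  L1: frame=0x23 idx=24 entry=0x27007 [P=1 RW=1 US=1 PS=0]
  L2: frame=0x27 idx=16 entry=0x2A007 [P=1 RW=1 US=1 PS=0]
  ⇒ phys 0x2A23C  [3 reads]

TLB: [["0x1C3006", "0x1F"], ["0x503010", "0x2A"]]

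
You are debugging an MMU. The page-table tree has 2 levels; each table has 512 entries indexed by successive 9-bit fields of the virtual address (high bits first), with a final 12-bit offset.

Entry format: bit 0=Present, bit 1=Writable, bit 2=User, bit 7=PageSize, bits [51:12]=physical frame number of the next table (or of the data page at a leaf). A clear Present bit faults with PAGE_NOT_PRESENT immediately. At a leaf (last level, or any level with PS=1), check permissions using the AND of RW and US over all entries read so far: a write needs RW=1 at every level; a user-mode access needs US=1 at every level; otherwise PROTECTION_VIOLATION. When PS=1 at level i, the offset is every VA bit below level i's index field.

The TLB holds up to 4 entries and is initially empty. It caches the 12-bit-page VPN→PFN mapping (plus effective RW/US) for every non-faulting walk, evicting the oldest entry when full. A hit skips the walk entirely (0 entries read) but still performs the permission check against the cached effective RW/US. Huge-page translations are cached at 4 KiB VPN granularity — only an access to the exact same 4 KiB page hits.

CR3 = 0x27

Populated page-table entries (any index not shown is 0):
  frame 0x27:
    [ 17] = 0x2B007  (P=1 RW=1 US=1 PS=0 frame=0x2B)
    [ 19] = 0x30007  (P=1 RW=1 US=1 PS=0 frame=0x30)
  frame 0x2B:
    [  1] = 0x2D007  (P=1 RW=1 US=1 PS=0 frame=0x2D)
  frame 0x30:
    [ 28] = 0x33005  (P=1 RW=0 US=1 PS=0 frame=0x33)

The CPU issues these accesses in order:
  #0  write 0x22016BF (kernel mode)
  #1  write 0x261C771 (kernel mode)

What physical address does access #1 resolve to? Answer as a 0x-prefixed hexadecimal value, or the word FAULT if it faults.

Trace:
#0 VA=0x22016BF (w,kernel):
  [0] read 0x27 idx=17: raw=0x2B007 flags P=1 W=1 U=1 S=0
  [1] read 0x2B idx=1: raw=0x2D007 flags P=1 W=1 U=1 S=0
  → PA=0x2D6BF  (2 entries read)
#1 VA=0x261C771 (w,kernel):
  [0] read 0x27 idx=19: raw=0x30007 flags P=1 W=1 U=1 S=0
  [1] read 0x30 idx=28: raw=0x33005 flags P=1 W=0 U=1 S=0
  → PROTECTION_VIOLATION  (2 entries read)

Access #1 PA: FAULT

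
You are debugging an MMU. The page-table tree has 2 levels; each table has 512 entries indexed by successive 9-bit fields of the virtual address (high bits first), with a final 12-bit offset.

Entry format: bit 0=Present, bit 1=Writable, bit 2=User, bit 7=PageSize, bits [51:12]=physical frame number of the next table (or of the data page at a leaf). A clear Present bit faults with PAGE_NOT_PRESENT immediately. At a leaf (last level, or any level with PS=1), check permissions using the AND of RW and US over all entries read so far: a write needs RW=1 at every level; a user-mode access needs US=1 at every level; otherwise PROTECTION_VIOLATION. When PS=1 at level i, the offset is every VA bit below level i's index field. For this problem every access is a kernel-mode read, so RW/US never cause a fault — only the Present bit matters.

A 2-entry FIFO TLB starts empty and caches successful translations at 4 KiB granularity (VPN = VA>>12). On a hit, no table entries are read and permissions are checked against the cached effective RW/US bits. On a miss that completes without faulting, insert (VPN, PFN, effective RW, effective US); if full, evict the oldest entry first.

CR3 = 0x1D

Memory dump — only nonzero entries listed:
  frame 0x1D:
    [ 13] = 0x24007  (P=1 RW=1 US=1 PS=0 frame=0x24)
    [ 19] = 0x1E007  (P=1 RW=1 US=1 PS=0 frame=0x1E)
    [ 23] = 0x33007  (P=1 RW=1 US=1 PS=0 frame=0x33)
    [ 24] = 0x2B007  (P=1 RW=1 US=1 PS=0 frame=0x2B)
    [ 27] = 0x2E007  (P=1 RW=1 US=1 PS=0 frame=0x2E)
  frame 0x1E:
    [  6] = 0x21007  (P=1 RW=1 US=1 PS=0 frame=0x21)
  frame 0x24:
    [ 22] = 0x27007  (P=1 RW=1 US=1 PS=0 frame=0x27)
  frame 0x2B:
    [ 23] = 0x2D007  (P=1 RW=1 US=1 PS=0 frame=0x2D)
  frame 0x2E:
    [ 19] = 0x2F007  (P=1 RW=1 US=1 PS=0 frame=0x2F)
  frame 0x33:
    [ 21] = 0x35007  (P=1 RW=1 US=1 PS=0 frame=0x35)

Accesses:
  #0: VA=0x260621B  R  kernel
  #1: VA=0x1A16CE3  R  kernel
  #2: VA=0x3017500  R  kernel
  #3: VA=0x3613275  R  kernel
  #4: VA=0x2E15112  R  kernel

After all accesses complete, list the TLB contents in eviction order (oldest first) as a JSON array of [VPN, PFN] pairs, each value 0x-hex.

Walk each access:
#0 VA=0x260621B (r,kernel):
  L0: frame=0x1D idx=19 entry=0x1E007 [P=1 RW=1 US=1 PS=0]
  L1: frame=0x1E idx=6 entry=0x21007 [P=1 RW=1 US=1 PS=0]
  ✓ 0x2121B  — 2 lookups
#1 VA=0x1A16CE3 (r,kernel):
  L0: frame=0x1D idx=13 entry=0x24007 [P=1 RW=1 US=1 PS=0]
  L1: frame=0x24 idx=22 entry=0x27007 [P=1 RW=1 US=1 PS=0]
  ✓ 0x27CE3  — 2 lookups
#2 VA=0x3017500 (r,kernel):
  L0: frame=0x1D idx=24 entry=0x2B007 [P=1 RW=1 US=1 PS=0]
  L1: frame=0x2B idx=23 entry=0x2D007 [P=1 RW=1 US=1 PS=0]
  ✓ 0x2D500  — 2 lookups
#3 VA=0x3613275 (r,kernel):
  L0: frame=0x1D idx=27 entry=0x2E007 [P=1 RW=1 US=1 PS=0]
  L1: frame=0x2E idx=19 entry=0x2F007 [P=1 RW=1 US=1 PS=0]
  ✓ 0x2F275  — 2 lookups
#4 VA=0x2E15112 (r,kernel):
  L0: frame=0x1D idx=23 entry=0x33007 [P=1 RW=1 US=1 PS=0]
  L1: frame=0x33 idx=21 entry=0x35007 [P=1 RW=1 US=1 PS=0]
  ✓ 0x35112  — 2 lookups

TLB: [["0x3613", "0x2F"], ["0x2E15", "0x35"]]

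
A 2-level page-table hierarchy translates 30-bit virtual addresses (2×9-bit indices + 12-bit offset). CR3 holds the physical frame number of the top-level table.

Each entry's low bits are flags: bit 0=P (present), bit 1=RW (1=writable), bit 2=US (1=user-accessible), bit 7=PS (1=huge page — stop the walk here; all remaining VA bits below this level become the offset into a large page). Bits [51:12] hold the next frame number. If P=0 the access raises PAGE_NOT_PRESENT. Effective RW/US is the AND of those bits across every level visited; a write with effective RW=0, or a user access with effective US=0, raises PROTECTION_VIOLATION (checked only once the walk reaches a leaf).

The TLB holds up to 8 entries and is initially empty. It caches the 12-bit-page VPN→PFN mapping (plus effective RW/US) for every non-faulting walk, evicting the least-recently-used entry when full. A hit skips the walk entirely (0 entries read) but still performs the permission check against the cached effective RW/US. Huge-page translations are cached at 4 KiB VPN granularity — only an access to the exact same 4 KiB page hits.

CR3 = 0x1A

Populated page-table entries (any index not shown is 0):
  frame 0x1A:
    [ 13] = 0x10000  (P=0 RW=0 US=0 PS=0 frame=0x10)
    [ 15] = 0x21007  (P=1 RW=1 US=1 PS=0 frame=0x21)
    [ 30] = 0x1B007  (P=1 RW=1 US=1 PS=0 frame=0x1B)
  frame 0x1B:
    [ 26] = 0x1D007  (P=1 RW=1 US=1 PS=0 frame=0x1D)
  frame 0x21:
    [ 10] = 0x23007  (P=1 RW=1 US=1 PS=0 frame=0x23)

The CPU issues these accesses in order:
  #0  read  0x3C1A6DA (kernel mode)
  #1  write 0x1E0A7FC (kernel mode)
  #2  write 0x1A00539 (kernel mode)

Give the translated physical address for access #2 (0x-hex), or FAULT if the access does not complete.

Per-access translation:
#0 VA=0x3C1A6DA (r,kernel):
  L0 @0x1A[30] → 0x1B007  P=1,RW=1,US=1,PS=0
  L1 @0x1B[26] → 0x1D007  P=1,RW=1,US=1,PS=0
  → PA=0x1D6DA  (2 entries read)
#1 VA=0x1E0A7FC (w,kernel):
  L0 @0x1A[15] → 0x21007  P=1,RW=1,US=1,PS=0
  L1 @0x21[10] → 0x23007  P=1,RW=1,US=1,PS=0
  → PA=0x237FC  (2 entries read)
#2 VA=0x1A00539 (w,kernel):
  L0 @0x1A[13] → 0x10000  P=0,RW=0,US=0,PS=0
  ✗ PAGE_NOT_PRESENT  [1 reads]

Access #2 PA: FAULT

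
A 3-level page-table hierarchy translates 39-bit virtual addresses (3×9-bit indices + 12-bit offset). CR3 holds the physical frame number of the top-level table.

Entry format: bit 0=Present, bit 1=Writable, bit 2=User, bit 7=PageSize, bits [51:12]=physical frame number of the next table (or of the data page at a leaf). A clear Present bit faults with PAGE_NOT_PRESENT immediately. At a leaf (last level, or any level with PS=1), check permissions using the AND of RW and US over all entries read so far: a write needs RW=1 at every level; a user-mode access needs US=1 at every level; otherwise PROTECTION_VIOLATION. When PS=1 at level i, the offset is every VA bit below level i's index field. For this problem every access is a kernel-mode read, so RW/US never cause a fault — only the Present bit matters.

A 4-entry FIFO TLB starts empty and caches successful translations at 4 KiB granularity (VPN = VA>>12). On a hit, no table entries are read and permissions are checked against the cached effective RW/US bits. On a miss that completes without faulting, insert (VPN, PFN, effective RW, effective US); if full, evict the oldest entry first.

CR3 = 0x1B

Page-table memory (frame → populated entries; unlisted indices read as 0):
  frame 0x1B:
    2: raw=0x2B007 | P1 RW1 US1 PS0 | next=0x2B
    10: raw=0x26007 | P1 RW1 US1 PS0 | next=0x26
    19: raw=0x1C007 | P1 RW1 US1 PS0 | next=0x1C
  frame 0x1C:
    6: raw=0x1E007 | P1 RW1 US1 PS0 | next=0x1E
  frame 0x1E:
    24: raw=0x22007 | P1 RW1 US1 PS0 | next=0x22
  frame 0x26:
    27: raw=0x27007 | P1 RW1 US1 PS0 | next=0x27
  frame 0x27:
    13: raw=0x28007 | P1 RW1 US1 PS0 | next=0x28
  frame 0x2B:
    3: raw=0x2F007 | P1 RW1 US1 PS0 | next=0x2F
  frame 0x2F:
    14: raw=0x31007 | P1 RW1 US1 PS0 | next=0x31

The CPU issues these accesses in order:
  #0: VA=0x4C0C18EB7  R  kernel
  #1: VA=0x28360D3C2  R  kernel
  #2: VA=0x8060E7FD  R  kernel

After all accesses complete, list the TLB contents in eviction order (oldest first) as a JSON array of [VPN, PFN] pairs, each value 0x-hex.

Walk each access:
#0 VA=0x4C0C18EB7 (r,kernel):
  L0 @0x1B[19] → 0x1C007  P=1,RW=1,US=1,PS=0
  L1 @0x1C[6] → 0x1E007  P=1,RW=1,US=1,PS=0
  L2 @0x1E[24] → 0x22007  P=1,RW=1,US=1,PS=0
  ⇒ phys 0x22EB7  [3 reads]
#1 VA=0x28360D3C2 (r,kernel):
  L0 @0x1B[10] → 0x26007  P=1,RW=1,US=1,PS=0
  L1 @0x26[27] → 0x27007  P=1,RW=1,US=1,PS=0
  L2 @0x27[13] → 0x28007  P=1,RW=1,US=1,PS=0
  ⇒ phys 0x283C2  [3 reads]
#2 VA=0x8060E7FD (r,kernel):
  L0 @0x1B[2] → 0x2B007  P=1,RW=1,US=1,PS=0
  L1 @0x2B[3] → 0x2F007  P=1,RW=1,US=1,PS=0
  L2 @0x2F[14] → 0x31007  P=1,RW=1,US=1,PS=0
  ⇒ phys 0x317FD  [3 reads]

TLB: [["0x4C0C18", "0x22"], ["0x28360D", "0x28"], ["0x8060E", "0x31"]]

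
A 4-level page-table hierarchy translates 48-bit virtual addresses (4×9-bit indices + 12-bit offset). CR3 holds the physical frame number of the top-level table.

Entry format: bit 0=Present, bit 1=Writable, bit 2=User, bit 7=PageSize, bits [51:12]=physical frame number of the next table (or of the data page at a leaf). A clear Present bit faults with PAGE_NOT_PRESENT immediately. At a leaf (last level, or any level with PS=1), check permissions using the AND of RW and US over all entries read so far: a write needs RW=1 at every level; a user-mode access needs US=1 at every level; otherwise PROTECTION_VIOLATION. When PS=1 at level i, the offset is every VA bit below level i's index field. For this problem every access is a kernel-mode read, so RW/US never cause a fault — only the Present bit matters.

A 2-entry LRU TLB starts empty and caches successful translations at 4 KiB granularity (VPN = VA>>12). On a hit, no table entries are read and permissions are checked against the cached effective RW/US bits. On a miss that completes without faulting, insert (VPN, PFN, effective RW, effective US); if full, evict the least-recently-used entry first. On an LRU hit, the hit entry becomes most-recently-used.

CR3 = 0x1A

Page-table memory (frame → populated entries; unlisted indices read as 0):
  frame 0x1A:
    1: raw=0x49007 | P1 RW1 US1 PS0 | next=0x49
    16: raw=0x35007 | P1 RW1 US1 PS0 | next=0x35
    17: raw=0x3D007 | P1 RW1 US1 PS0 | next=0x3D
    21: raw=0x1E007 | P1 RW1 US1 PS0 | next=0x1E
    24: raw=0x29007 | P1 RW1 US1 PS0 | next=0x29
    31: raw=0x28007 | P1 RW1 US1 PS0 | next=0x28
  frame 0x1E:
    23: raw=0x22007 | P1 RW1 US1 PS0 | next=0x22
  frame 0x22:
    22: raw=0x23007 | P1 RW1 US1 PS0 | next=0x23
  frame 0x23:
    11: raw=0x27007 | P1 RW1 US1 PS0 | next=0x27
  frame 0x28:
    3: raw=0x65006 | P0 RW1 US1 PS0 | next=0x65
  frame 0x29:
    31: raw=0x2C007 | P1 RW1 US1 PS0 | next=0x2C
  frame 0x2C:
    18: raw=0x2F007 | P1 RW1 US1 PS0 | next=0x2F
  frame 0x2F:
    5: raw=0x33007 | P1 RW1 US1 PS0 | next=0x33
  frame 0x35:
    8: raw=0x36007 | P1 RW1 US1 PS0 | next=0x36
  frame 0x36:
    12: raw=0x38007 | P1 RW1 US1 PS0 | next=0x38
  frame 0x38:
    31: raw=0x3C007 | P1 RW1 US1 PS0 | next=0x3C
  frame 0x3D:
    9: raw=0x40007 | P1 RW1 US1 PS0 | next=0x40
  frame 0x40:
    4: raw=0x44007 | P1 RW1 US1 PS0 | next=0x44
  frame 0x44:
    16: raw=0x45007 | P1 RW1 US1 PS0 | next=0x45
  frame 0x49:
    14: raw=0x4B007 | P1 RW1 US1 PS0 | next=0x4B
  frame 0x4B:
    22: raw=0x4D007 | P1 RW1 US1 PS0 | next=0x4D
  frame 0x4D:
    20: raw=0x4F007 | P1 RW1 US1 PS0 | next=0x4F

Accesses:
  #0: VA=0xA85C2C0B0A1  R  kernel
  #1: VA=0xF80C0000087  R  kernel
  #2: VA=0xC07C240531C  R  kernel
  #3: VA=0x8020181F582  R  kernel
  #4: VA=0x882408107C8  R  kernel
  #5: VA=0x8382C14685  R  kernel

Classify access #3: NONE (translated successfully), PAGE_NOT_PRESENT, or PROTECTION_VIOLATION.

Trace:
#0 VA=0xA85C2C0B0A1 (r,kernel):
  L0: frame=0x1A idx=21 entry=0x1E007 [P=1 RW=1 US=1 PS=0]
  L1: frame=0x1E idx=23 entry=0x22007 [P=1 RW=1 US=1 PS=0]
  L2: frame=0x22 idx=22 entry=0x23007 [P=1 RW=1 US=1 PS=0]
  L3: frame=0x23 idx=11 entry=0x27007 [P=1 RW=1 US=1 PS=0]
  ✓ 0x270A1  — 4 lookups
#1 VA=0xF80C0000087 (r,kernel):
  L0: frame=0x1A idx=31 entry=0x28007 [P=1 RW=1 US=1 PS=0]
  L1: frame=0x28 idx=3 entry=0x65006 [P=0 RW=1 US=1 PS=0]
  ⇒ fault: PAGE_NOT_PRESENT  — 2 lookups
#2 VA=0xC07C240531C (r,kernel):
  L0: frame=0x1A idx=24 entry=0x29007 [P=1 RW=1 US=1 PS=0]
  L1: frame=0x29 idx=31 entry=0x2C007 [P=1 RW=1 US=1 PS=0]
  L2: frame=0x2C idx=18 entry=0x2F007 [P=1 RW=1 US=1 PS=0]
  L3: frame=0x2F idx=5 entry=0x33007 [P=1 RW=1 US=1 PS=0]
  ✓ 0x3331C  — 4 lookups
#3 VA=0x8020181F582 (r,kernel):
  L0: frame=0x1A idx=16 entry=0x35007 [P=1 RW=1 US=1 PS=0]
  L1: frame=0x35 idx=8 entry=0x36007 [P=1 RW=1 US=1 PS=0]
  L2: frame=0x36 idx=12 entry=0x38007 [P=1 RW=1 US=1 PS=0]
  L3: frame=0x38 idx=31 entry=0x3C007 [P=1 RW=1 US=1 PS=0]
  ✓ 0x3C582  — 4 lookups
#4 VA=0x882408107C8 (r,kernel):
  L0: frame=0x1A idx=17 entry=0x3D007 [P=1 RW=1 US=1 PS=0]
  L1: frame=0x3D idx=9 entry=0x40007 [P=1 RW=1 US=1 PS=0]
  L2: frame=0x40 idx=4 entry=0x44007 [P=1 RW=1 US=1 PS=0]
  L3: frame=0x44 idx=16 entry=0x45007 [P=1 RW=1 US=1 PS=0]
  ✓ 0x457C8  — 4 lookups
#5 VA=0x8382C14685 (r,kernel):
  L0: frame=0x1A idx=1 entry=0x49007 [P=1 RW=1 US=1 PS=0]
  L1: frame=0x49 idx=14 entry=0x4B007 [P=1 RW=1 US=1 PS=0]
  L2: frame=0x4B idx=22 entry=0x4D007 [P=1 RW=1 US=1 PS=0]
  L3: frame=0x4D idx=20 entry=0x4F007 [P=1 RW=1 US=1 PS=0]
  ✓ 0x4F685  — 4 lookups

Access #3 fault: NONE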